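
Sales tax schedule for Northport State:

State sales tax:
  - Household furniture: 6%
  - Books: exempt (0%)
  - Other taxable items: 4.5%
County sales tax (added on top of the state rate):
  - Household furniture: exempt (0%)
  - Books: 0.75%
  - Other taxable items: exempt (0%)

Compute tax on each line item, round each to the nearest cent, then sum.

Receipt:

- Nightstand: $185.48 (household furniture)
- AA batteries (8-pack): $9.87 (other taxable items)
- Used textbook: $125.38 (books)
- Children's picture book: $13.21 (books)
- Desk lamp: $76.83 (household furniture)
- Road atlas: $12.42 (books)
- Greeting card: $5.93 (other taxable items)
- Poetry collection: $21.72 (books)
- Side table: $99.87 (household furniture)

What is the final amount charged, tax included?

Nightstand $185.48: household furniture → 6% + 0% county = 6% → $11.13
AA batteries (8-pack) $9.87: other taxable items → 4.5% + 0% county = 4.5% → $0.44
Used textbook $125.38: books → 0% + 0.75% county = 0.75% → $0.94
Children's picture book $13.21: books → 0% + 0.75% county = 0.75% → $0.10
Desk lamp $76.83: household furniture → 6% + 0% county = 6% → $4.61
Road atlas $12.42: books → 0% + 0.75% county = 0.75% → $0.09
Greeting card $5.93: other taxable items → 4.5% + 0% county = 4.5% → $0.27
Poetry collection $21.72: books → 0% + 0.75% county = 0.75% → $0.16
Side table $99.87: household furniture → 6% + 0% county = 6% → $5.99
Subtotal = $550.71; tax = $23.73; total due = $574.44

$574.44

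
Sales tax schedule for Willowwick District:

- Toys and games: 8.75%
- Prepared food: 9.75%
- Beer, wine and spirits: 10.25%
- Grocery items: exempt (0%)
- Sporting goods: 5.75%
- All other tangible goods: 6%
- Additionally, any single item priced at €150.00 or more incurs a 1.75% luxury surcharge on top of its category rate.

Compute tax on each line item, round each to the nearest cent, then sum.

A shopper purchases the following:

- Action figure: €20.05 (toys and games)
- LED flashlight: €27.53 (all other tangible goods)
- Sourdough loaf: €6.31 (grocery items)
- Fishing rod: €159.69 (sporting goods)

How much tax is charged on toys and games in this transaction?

€1.75

Action figure €20.05: toys and games → 8.75% → €1.75
Tax on toys and games = €1.75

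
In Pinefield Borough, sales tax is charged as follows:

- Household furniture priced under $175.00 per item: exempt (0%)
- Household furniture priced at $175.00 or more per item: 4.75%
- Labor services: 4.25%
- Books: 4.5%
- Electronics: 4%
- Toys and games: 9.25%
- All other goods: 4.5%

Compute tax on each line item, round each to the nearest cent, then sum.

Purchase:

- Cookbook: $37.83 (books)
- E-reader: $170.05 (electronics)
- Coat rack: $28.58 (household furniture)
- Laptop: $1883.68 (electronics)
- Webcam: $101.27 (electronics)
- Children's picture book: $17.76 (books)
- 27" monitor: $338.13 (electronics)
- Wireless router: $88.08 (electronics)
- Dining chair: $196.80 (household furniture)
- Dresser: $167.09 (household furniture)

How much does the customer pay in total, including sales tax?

$3144.37

Cookbook $37.83: books → 4.5% → $1.70
E-reader $170.05: electronics → 4% → $6.80
Coat rack $28.58: household furniture, under $175.00 → 0% → $0.00
Laptop $1883.68: electronics → 4% → $75.35
Webcam $101.27: electronics → 4% → $4.05
Children's picture book $17.76: books → 4.5% → $0.80
27" monitor $338.13: electronics → 4% → $13.53
Wireless router $88.08: electronics → 4% → $3.52
Dining chair $196.80: household furniture, $175.00 or more → 4.75% → $9.35
Dresser $167.09: household furniture, under $175.00 → 0% → $0.00
Subtotal = $3029.27; tax = $115.10; total due = $3144.37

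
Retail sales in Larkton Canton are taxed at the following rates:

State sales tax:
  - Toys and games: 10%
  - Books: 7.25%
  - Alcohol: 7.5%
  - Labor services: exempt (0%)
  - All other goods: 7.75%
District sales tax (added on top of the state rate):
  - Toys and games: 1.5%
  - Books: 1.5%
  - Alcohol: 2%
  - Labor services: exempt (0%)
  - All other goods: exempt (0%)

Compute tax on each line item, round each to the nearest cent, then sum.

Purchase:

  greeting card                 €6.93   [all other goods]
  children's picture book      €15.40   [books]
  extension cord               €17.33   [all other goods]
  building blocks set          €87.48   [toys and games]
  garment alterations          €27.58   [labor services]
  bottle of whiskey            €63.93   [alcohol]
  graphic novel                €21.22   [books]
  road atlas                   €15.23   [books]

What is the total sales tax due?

Greeting card €6.93: all other goods → 7.75% + 0% district = 7.75% → €0.54
Children's picture book €15.40: books → 7.25% + 1.5% district = 8.75% → €1.35
Extension cord €17.33: all other goods → 7.75% + 0% district = 7.75% → €1.34
Building blocks set €87.48: toys and games → 10% + 1.5% district = 11.5% → €10.06
Garment alterations €27.58: labor services → 0% + 0% district = 0% → €0.00
Bottle of whiskey €63.93: alcohol → 7.5% + 2% district = 9.5% → €6.07
Graphic novel €21.22: books → 7.25% + 1.5% district = 8.75% → €1.86
Road atlas €15.23: books → 7.25% + 1.5% district = 8.75% → €1.33
Total tax = €0.54 + €1.35 + €1.34 + €10.06 + €6.07 + €1.86 + €1.33 = €22.55

€22.55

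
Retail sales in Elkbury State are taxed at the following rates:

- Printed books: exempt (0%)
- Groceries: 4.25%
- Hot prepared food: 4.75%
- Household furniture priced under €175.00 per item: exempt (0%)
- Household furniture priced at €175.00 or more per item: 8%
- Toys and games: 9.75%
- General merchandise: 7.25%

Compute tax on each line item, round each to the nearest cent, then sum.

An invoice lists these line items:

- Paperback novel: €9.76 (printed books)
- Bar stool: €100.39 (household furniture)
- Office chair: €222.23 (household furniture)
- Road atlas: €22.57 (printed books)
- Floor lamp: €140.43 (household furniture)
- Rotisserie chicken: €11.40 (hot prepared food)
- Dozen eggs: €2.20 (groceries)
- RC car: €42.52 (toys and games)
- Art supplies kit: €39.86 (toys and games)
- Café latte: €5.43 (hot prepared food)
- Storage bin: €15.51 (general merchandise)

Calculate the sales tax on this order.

Paperback novel €9.76: printed books → 0% → €0.00
Bar stool €100.39: household furniture, under €175.00 → 0% → €0.00
Office chair €222.23: household furniture, €175.00 or more → 8% → €17.78
Road atlas €22.57: printed books → 0% → €0.00
Floor lamp €140.43: household furniture, under €175.00 → 0% → €0.00
Rotisserie chicken €11.40: hot prepared food → 4.75% → €0.54
Dozen eggs €2.20: groceries → 4.25% → €0.09
RC car €42.52: toys and games → 9.75% → €4.15
Art supplies kit €39.86: toys and games → 9.75% → €3.89
Café latte €5.43: hot prepared food → 4.75% → €0.26
Storage bin €15.51: general merchandise → 7.25% → €1.12
Total tax = €17.78 + €0.54 + €0.09 + €4.15 + €3.89 + €0.26 + €1.12 = €27.83

€27.83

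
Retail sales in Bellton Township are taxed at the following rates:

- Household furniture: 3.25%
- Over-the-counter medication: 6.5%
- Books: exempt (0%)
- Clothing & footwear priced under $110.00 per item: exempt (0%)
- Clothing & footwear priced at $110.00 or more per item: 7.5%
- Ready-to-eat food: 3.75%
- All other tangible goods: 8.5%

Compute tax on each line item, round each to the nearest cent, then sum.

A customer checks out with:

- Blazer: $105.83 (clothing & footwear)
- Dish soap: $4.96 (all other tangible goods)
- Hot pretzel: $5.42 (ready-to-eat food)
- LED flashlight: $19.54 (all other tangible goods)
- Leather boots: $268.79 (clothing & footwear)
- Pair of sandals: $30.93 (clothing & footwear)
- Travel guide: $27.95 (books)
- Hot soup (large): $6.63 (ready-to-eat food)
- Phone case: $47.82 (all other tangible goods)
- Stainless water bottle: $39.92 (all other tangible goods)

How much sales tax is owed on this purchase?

Blazer $105.83: clothing & footwear, under $110.00 → 0% → $0.00
Dish soap $4.96: all other tangible goods → 8.5% → $0.42
Hot pretzel $5.42: ready-to-eat food → 3.75% → $0.20
LED flashlight $19.54: all other tangible goods → 8.5% → $1.66
Leather boots $268.79: clothing & footwear, $110.00 or more → 7.5% → $20.16
Pair of sandals $30.93: clothing & footwear, under $110.00 → 0% → $0.00
Travel guide $27.95: books → 0% → $0.00
Hot soup (large) $6.63: ready-to-eat food → 3.75% → $0.25
Phone case $47.82: all other tangible goods → 8.5% → $4.06
Stainless water bottle $39.92: all other tangible goods → 8.5% → $3.39
Total tax = $0.42 + $0.20 + $1.66 + $20.16 + $0.25 + $4.06 + $3.39 = $30.14

$30.14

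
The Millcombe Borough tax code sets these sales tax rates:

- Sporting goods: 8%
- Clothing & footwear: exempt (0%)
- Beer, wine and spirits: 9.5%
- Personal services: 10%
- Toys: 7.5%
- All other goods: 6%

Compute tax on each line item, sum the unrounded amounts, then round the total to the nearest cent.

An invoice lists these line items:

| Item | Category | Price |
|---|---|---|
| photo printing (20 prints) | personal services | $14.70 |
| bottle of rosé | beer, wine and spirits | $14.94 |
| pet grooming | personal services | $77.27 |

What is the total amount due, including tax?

Photo printing (20 prints) $14.70: personal services → 10% → $1.47
Bottle of rosé $14.94: beer, wine and spirits → 9.5% → $1.4193
Pet grooming $77.27: personal services → 10% → $7.727
Subtotal = $106.91; unrounded tax = $10.6163 → $10.62; total due = $117.53

$117.53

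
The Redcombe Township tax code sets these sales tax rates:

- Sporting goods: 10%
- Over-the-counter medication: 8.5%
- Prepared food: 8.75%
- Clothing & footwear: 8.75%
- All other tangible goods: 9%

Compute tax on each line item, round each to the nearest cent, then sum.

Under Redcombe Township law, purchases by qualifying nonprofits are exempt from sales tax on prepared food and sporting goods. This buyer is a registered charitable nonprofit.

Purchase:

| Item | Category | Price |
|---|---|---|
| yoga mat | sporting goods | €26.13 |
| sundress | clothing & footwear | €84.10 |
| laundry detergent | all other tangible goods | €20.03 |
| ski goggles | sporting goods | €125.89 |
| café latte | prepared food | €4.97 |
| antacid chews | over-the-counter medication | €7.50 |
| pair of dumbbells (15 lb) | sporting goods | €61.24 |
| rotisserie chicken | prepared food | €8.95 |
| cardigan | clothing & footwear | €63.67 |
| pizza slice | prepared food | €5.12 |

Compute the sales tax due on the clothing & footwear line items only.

€12.93

Sundress €84.10: clothing & footwear → 8.75% → €7.36
Cardigan €63.67: clothing & footwear → 8.75% → €5.57
Tax on clothing & footwear = €7.36 + €5.57 = €12.93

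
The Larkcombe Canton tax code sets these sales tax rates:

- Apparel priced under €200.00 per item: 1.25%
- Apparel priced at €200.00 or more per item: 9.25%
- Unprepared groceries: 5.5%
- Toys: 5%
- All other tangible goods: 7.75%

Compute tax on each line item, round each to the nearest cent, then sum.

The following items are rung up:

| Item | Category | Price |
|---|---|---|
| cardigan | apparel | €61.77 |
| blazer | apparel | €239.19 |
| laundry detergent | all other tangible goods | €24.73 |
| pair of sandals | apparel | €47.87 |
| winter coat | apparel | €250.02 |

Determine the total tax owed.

€48.55

Cardigan €61.77: apparel, under €200.00 → 1.25% → €0.77
Blazer €239.19: apparel, €200.00 or more → 9.25% → €22.13
Laundry detergent €24.73: all other tangible goods → 7.75% → €1.92
Pair of sandals €47.87: apparel, under €200.00 → 1.25% → €0.60
Winter coat €250.02: apparel, €200.00 or more → 9.25% → €23.13
Total tax = €0.77 + €22.13 + €1.92 + €0.60 + €23.13 = €48.55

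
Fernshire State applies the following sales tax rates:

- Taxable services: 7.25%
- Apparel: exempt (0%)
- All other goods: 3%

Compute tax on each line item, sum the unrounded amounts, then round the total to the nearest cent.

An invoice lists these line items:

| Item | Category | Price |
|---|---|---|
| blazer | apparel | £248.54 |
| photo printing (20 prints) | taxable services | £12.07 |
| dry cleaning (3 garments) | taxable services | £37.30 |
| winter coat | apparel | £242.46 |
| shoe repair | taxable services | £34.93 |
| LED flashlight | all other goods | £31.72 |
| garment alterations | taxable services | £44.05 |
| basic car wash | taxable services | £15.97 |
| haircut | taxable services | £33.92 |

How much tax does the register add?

Blazer £248.54: apparel → 0% → £0.00
Photo printing (20 prints) £12.07: taxable services → 7.25% → £0.875075
Dry cleaning (3 garments) £37.30: taxable services → 7.25% → £2.70425
Winter coat £242.46: apparel → 0% → £0.00
Shoe repair £34.93: taxable services → 7.25% → £2.532425
LED flashlight £31.72: all other goods → 3% → £0.9516
Garment alterations £44.05: taxable services → 7.25% → £3.193625
Basic car wash £15.97: taxable services → 7.25% → £1.157825
Haircut £33.92: taxable services → 7.25% → £2.4592
Unrounded tax sum = £13.874 → £13.87

£13.87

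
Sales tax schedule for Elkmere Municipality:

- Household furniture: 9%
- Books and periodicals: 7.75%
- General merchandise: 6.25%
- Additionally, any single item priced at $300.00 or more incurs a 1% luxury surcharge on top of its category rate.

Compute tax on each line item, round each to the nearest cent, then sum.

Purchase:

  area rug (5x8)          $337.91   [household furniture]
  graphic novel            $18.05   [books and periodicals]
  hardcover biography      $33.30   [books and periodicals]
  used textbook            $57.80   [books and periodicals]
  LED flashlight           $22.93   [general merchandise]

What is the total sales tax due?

Area rug (5x8) $337.91: household furniture → 9% + 1% surcharge = 10% → $33.79
Graphic novel $18.05: books and periodicals → 7.75% → $1.40
Hardcover biography $33.30: books and periodicals → 7.75% → $2.58
Used textbook $57.80: books and periodicals → 7.75% → $4.48
LED flashlight $22.93: general merchandise → 6.25% → $1.43
Total tax = $33.79 + $1.40 + $2.58 + $4.48 + $1.43 = $43.68

$43.68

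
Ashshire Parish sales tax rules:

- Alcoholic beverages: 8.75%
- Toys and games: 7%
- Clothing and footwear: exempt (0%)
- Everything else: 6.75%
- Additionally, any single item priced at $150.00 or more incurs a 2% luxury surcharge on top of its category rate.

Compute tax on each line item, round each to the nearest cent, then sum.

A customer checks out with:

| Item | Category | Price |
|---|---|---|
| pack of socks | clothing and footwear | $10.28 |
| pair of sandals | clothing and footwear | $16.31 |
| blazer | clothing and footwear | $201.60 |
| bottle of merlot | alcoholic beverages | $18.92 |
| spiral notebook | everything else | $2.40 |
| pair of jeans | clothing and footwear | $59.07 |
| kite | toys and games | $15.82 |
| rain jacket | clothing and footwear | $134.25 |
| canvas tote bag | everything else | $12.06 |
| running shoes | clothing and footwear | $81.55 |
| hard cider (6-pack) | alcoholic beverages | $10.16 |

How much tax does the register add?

Pack of socks $10.28: clothing and footwear → 0% → $0.00
Pair of sandals $16.31: clothing and footwear → 0% → $0.00
Blazer $201.60: clothing and footwear → 0% + 2% surcharge = 2% → $4.03
Bottle of merlot $18.92: alcoholic beverages → 8.75% → $1.66
Spiral notebook $2.40: everything else → 6.75% → $0.16
Pair of jeans $59.07: clothing and footwear → 0% → $0.00
Kite $15.82: toys and games → 7% → $1.11
Rain jacket $134.25: clothing and footwear → 0% → $0.00
Canvas tote bag $12.06: everything else → 6.75% → $0.81
Running shoes $81.55: clothing and footwear → 0% → $0.00
Hard cider (6-pack) $10.16: alcoholic beverages → 8.75% → $0.89
Total tax = $4.03 + $1.66 + $0.16 + $1.11 + $0.81 + $0.89 = $8.66

$8.66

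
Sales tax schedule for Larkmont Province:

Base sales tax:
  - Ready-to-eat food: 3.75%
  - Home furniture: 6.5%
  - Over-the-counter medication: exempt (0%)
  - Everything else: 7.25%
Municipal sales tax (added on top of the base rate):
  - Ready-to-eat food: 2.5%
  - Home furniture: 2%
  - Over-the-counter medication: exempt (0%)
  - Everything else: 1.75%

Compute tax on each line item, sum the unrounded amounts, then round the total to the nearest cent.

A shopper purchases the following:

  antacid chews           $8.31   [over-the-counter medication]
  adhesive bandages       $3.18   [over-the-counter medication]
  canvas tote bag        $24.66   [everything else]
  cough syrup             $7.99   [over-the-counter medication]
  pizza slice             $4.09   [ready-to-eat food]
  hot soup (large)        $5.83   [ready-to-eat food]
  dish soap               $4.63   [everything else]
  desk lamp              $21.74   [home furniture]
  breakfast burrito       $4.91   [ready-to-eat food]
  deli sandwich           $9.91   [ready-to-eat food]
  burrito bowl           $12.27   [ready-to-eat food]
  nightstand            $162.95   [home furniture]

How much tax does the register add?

$20.65

Antacid chews $8.31: over-the-counter medication → 0% + 0% municipal = 0% → $0.00
Adhesive bandages $3.18: over-the-counter medication → 0% + 0% municipal = 0% → $0.00
Canvas tote bag $24.66: everything else → 7.25% + 1.75% municipal = 9% → $2.2194
Cough syrup $7.99: over-the-counter medication → 0% + 0% municipal = 0% → $0.00
Pizza slice $4.09: ready-to-eat food → 3.75% + 2.5% municipal = 6.25% → $0.255625
Hot soup (large) $5.83: ready-to-eat food → 3.75% + 2.5% municipal = 6.25% → $0.364375
Dish soap $4.63: everything else → 7.25% + 1.75% municipal = 9% → $0.4167
Desk lamp $21.74: home furniture → 6.5% + 2% municipal = 8.5% → $1.8479
Breakfast burrito $4.91: ready-to-eat food → 3.75% + 2.5% municipal = 6.25% → $0.306875
Deli sandwich $9.91: ready-to-eat food → 3.75% + 2.5% municipal = 6.25% → $0.619375
Burrito bowl $12.27: ready-to-eat food → 3.75% + 2.5% municipal = 6.25% → $0.766875
Nightstand $162.95: home furniture → 6.5% + 2% municipal = 8.5% → $13.85075
Unrounded tax sum = $20.647875 → $20.65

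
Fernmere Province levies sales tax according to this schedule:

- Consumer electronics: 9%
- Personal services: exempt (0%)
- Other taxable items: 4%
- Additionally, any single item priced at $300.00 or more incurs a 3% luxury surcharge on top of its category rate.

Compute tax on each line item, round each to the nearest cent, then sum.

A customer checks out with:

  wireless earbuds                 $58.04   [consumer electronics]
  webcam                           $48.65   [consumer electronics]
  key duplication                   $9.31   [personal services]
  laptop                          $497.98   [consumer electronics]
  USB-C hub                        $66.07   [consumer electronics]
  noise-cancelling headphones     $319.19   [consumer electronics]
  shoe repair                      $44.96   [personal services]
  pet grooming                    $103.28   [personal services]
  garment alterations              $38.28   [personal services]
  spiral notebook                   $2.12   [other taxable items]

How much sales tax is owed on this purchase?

$113.69

Wireless earbuds $58.04: consumer electronics → 9% → $5.22
Webcam $48.65: consumer electronics → 9% → $4.38
Key duplication $9.31: personal services → 0% → $0.00
Laptop $497.98: consumer electronics → 9% + 3% surcharge = 12% → $59.76
USB-C hub $66.07: consumer electronics → 9% → $5.95
Noise-cancelling headphones $319.19: consumer electronics → 9% + 3% surcharge = 12% → $38.30
Shoe repair $44.96: personal services → 0% → $0.00
Pet grooming $103.28: personal services → 0% → $0.00
Garment alterations $38.28: personal services → 0% → $0.00
Spiral notebook $2.12: other taxable items → 4% → $0.08
Total tax = $5.22 + $4.38 + $59.76 + $5.95 + $38.30 + $0.08 = $113.69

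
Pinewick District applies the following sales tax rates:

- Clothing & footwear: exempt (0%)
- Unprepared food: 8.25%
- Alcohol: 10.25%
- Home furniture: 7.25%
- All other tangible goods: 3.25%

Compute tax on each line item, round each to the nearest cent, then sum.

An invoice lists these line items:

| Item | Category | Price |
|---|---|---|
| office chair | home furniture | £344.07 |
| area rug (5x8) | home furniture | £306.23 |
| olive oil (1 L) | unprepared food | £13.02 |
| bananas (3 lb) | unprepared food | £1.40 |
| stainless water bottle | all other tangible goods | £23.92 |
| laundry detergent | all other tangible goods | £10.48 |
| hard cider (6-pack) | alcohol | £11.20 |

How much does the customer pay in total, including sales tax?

Office chair £344.07: home furniture → 7.25% → £24.95
Area rug (5x8) £306.23: home furniture → 7.25% → £22.20
Olive oil (1 L) £13.02: unprepared food → 8.25% → £1.07
Bananas (3 lb) £1.40: unprepared food → 8.25% → £0.12
Stainless water bottle £23.92: all other tangible goods → 3.25% → £0.78
Laundry detergent £10.48: all other tangible goods → 3.25% → £0.34
Hard cider (6-pack) £11.20: alcohol → 10.25% → £1.15
Subtotal = £710.32; tax = £50.61; total due = £760.93

£760.93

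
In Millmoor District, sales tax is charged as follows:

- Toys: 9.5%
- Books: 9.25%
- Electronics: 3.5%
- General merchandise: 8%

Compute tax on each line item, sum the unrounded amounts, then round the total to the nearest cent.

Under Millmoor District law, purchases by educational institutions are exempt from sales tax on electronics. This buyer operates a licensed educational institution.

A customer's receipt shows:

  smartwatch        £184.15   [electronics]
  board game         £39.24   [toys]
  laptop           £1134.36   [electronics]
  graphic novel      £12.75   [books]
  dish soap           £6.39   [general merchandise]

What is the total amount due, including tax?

Smartwatch £184.15: electronics, buyer-exempt → 0% → £0.00
Board game £39.24: toys → 9.5% → £3.7278
Laptop £1134.36: electronics, buyer-exempt → 0% → £0.00
Graphic novel £12.75: books → 9.25% → £1.179375
Dish soap £6.39: general merchandise → 8% → £0.5112
Subtotal = £1376.89; unrounded tax = £5.418375 → £5.42; total due = £1382.31

£1382.31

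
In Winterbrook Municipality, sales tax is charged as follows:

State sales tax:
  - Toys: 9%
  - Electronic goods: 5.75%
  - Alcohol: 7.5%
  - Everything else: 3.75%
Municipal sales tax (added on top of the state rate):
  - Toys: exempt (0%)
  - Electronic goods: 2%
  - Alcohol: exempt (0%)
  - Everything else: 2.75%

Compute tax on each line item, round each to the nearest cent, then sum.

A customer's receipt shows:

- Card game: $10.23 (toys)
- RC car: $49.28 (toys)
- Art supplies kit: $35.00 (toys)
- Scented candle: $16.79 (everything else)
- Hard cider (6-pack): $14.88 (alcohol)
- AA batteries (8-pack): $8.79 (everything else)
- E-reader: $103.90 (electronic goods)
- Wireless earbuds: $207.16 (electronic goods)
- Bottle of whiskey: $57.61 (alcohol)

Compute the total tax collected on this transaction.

Card game $10.23: toys → 9% + 0% municipal = 9% → $0.92
RC car $49.28: toys → 9% + 0% municipal = 9% → $4.44
Art supplies kit $35.00: toys → 9% + 0% municipal = 9% → $3.15
Scented candle $16.79: everything else → 3.75% + 2.75% municipal = 6.5% → $1.09
Hard cider (6-pack) $14.88: alcohol → 7.5% + 0% municipal = 7.5% → $1.12
AA batteries (8-pack) $8.79: everything else → 3.75% + 2.75% municipal = 6.5% → $0.57
E-reader $103.90: electronic goods → 5.75% + 2% municipal = 7.75% → $8.05
Wireless earbuds $207.16: electronic goods → 5.75% + 2% municipal = 7.75% → $16.05
Bottle of whiskey $57.61: alcohol → 7.5% + 0% municipal = 7.5% → $4.32
Total tax = $0.92 + $4.44 + $3.15 + $1.09 + $1.12 + $0.57 + $8.05 + $16.05 + $4.32 = $39.71

$39.71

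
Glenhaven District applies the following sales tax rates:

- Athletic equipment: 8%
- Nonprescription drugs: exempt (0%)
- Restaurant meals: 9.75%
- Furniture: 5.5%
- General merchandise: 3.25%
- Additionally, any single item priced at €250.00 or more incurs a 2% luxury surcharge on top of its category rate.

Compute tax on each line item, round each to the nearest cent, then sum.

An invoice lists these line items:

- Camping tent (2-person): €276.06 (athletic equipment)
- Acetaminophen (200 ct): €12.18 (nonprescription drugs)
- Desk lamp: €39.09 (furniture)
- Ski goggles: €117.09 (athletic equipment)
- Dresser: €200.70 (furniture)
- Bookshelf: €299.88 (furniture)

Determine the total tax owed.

€72.66

Camping tent (2-person) €276.06: athletic equipment → 8% + 2% surcharge = 10% → €27.61
Acetaminophen (200 ct) €12.18: nonprescription drugs → 0% → €0.00
Desk lamp €39.09: furniture → 5.5% → €2.15
Ski goggles €117.09: athletic equipment → 8% → €9.37
Dresser €200.70: furniture → 5.5% → €11.04
Bookshelf €299.88: furniture → 5.5% + 2% surcharge = 7.5% → €22.49
Total tax = €27.61 + €2.15 + €9.37 + €11.04 + €22.49 = €72.66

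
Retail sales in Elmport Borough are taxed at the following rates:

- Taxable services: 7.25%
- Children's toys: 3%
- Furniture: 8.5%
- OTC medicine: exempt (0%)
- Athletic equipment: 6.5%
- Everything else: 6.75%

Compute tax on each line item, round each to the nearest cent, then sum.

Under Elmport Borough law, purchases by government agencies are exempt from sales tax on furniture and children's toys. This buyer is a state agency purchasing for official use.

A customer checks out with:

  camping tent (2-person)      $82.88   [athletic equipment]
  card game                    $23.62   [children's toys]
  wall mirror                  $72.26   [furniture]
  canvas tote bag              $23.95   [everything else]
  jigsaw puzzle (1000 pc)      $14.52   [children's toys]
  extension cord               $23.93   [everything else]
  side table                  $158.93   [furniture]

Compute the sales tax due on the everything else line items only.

Canvas tote bag $23.95: everything else → 6.75% → $1.62
Extension cord $23.93: everything else → 6.75% → $1.62
Tax on everything else = $1.62 + $1.62 = $3.24

$3.24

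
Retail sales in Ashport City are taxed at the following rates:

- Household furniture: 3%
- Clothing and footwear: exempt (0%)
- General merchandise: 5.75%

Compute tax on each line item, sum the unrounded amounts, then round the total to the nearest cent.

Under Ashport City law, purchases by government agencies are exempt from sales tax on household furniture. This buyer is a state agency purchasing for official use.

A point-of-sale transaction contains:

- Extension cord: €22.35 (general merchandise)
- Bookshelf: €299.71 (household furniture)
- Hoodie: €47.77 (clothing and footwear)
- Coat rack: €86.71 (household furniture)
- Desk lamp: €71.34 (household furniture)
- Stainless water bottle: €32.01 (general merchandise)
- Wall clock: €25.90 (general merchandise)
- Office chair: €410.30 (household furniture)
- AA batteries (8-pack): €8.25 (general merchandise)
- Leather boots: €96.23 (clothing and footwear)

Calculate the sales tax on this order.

€5.09

Extension cord €22.35: general merchandise → 5.75% → €1.285125
Bookshelf €299.71: household furniture, buyer-exempt → 0% → €0.00
Hoodie €47.77: clothing and footwear → 0% → €0.00
Coat rack €86.71: household furniture, buyer-exempt → 0% → €0.00
Desk lamp €71.34: household furniture, buyer-exempt → 0% → €0.00
Stainless water bottle €32.01: general merchandise → 5.75% → €1.840575
Wall clock €25.90: general merchandise → 5.75% → €1.48925
Office chair €410.30: household furniture, buyer-exempt → 0% → €0.00
AA batteries (8-pack) €8.25: general merchandise → 5.75% → €0.474375
Leather boots €96.23: clothing and footwear → 0% → €0.00
Unrounded tax sum = €5.089325 → €5.09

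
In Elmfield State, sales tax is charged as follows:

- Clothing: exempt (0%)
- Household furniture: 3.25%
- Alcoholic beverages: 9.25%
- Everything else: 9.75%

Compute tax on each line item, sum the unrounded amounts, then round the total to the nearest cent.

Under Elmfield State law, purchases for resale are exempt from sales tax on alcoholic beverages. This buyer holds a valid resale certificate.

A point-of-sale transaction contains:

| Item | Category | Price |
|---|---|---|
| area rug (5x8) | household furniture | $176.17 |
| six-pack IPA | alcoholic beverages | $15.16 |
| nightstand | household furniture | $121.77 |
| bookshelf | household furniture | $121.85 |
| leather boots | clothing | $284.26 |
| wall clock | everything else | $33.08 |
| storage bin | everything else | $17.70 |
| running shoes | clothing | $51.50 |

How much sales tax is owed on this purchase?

$18.59

Area rug (5x8) $176.17: household furniture → 3.25% → $5.725525
Six-pack IPA $15.16: alcoholic beverages, buyer-exempt → 0% → $0.00
Nightstand $121.77: household furniture → 3.25% → $3.957525
Bookshelf $121.85: household furniture → 3.25% → $3.960125
Leather boots $284.26: clothing → 0% → $0.00
Wall clock $33.08: everything else → 9.75% → $3.2253
Storage bin $17.70: everything else → 9.75% → $1.72575
Running shoes $51.50: clothing → 0% → $0.00
Unrounded tax sum = $18.594225 → $18.59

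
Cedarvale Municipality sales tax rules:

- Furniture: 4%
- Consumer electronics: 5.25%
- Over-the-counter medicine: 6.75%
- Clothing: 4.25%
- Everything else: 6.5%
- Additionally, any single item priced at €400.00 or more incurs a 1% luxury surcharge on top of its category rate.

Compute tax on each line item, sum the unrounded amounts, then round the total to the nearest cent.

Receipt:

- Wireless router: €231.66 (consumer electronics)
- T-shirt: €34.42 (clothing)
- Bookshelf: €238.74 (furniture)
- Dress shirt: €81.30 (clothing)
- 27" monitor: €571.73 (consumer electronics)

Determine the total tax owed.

€62.36

Wireless router €231.66: consumer electronics → 5.25% → €12.16215
T-shirt €34.42: clothing → 4.25% → €1.46285
Bookshelf €238.74: furniture → 4% → €9.5496
Dress shirt €81.30: clothing → 4.25% → €3.45525
27" monitor €571.73: consumer electronics → 5.25% + 1% surcharge = 6.25% → €35.733125
Unrounded tax sum = €62.362975 → €62.36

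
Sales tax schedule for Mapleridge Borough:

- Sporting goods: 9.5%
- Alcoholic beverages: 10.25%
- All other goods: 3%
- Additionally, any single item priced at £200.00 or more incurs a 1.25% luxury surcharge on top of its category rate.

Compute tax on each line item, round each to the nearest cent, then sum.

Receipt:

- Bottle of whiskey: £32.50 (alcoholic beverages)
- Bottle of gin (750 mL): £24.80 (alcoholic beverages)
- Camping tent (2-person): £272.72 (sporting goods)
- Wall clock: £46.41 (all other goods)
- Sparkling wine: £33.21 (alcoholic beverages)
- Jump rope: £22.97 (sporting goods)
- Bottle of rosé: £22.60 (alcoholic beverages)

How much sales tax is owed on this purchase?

£44.48

Bottle of whiskey £32.50: alcoholic beverages → 10.25% → £3.33
Bottle of gin (750 mL) £24.80: alcoholic beverages → 10.25% → £2.54
Camping tent (2-person) £272.72: sporting goods → 9.5% + 1.25% surcharge = 10.75% → £29.32
Wall clock £46.41: all other goods → 3% → £1.39
Sparkling wine £33.21: alcoholic beverages → 10.25% → £3.40
Jump rope £22.97: sporting goods → 9.5% → £2.18
Bottle of rosé £22.60: alcoholic beverages → 10.25% → £2.32
Total tax = £3.33 + £2.54 + £29.32 + £1.39 + £3.40 + £2.18 + £2.32 = £44.48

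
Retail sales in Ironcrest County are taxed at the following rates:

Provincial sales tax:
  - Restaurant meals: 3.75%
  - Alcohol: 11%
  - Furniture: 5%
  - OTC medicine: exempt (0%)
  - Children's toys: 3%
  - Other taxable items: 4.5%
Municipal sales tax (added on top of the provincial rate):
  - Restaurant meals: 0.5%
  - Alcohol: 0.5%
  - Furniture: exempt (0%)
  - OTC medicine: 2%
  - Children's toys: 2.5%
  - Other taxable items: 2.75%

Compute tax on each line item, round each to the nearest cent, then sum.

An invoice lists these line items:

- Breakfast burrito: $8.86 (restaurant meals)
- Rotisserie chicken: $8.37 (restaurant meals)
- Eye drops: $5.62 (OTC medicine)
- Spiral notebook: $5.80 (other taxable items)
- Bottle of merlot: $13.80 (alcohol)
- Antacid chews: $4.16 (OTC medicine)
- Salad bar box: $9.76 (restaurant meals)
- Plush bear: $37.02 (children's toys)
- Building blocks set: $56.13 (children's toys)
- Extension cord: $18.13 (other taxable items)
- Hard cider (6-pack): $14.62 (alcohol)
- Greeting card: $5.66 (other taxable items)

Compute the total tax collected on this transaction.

$11.88

Breakfast burrito $8.86: restaurant meals → 3.75% + 0.5% municipal = 4.25% → $0.38
Rotisserie chicken $8.37: restaurant meals → 3.75% + 0.5% municipal = 4.25% → $0.36
Eye drops $5.62: OTC medicine → 0% + 2% municipal = 2% → $0.11
Spiral notebook $5.80: other taxable items → 4.5% + 2.75% municipal = 7.25% → $0.42
Bottle of merlot $13.80: alcohol → 11% + 0.5% municipal = 11.5% → $1.59
Antacid chews $4.16: OTC medicine → 0% + 2% municipal = 2% → $0.08
Salad bar box $9.76: restaurant meals → 3.75% + 0.5% municipal = 4.25% → $0.41
Plush bear $37.02: children's toys → 3% + 2.5% municipal = 5.5% → $2.04
Building blocks set $56.13: children's toys → 3% + 2.5% municipal = 5.5% → $3.09
Extension cord $18.13: other taxable items → 4.5% + 2.75% municipal = 7.25% → $1.31
Hard cider (6-pack) $14.62: alcohol → 11% + 0.5% municipal = 11.5% → $1.68
Greeting card $5.66: other taxable items → 4.5% + 2.75% municipal = 7.25% → $0.41
Total tax = $0.38 + $0.36 + $0.11 + $0.42 + $1.59 + $0.08 + $0.41 + $2.04 + $3.09 + $1.31 + $1.68 + $0.41 = $11.88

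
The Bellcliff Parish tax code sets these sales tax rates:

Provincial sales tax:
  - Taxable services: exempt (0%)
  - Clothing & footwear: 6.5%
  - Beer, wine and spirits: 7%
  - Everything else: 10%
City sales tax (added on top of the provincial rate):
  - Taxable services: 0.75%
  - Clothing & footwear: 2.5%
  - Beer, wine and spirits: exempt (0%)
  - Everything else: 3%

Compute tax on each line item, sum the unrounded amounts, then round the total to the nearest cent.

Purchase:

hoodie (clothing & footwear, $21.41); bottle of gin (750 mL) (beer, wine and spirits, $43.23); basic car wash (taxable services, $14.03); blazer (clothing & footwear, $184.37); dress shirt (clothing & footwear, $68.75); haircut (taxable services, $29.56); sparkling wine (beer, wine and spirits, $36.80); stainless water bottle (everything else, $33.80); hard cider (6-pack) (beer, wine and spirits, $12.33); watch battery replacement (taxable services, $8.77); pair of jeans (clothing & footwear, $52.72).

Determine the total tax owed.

Hoodie $21.41: clothing & footwear → 6.5% + 2.5% city = 9% → $1.9269
Bottle of gin (750 mL) $43.23: beer, wine and spirits → 7% + 0% city = 7% → $3.0261
Basic car wash $14.03: taxable services → 0% + 0.75% city = 0.75% → $0.105225
Blazer $184.37: clothing & footwear → 6.5% + 2.5% city = 9% → $16.5933
Dress shirt $68.75: clothing & footwear → 6.5% + 2.5% city = 9% → $6.1875
Haircut $29.56: taxable services → 0% + 0.75% city = 0.75% → $0.2217
Sparkling wine $36.80: beer, wine and spirits → 7% + 0% city = 7% → $2.576
Stainless water bottle $33.80: everything else → 10% + 3% city = 13% → $4.394
Hard cider (6-pack) $12.33: beer, wine and spirits → 7% + 0% city = 7% → $0.8631
Watch battery replacement $8.77: taxable services → 0% + 0.75% city = 0.75% → $0.065775
Pair of jeans $52.72: clothing & footwear → 6.5% + 2.5% city = 9% → $4.7448
Unrounded tax sum = $40.7044 → $40.70

$40.70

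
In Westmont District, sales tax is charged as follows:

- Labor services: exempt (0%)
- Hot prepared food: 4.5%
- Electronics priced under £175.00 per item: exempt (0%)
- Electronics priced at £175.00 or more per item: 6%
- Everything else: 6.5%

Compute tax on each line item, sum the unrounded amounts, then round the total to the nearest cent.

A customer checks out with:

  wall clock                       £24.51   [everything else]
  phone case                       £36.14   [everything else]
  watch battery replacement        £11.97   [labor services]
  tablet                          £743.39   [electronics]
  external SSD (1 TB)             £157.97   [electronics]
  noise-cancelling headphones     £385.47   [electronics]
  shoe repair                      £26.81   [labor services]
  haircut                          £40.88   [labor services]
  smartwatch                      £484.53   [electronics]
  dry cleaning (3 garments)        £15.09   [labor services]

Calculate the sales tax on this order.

Wall clock £24.51: everything else → 6.5% → £1.59315
Phone case £36.14: everything else → 6.5% → £2.3491
Watch battery replacement £11.97: labor services → 0% → £0.00
Tablet £743.39: electronics, £175.00 or more → 6% → £44.6034
External SSD (1 TB) £157.97: electronics, under £175.00 → 0% → £0.00
Noise-cancelling headphones £385.47: electronics, £175.00 or more → 6% → £23.1282
Shoe repair £26.81: labor services → 0% → £0.00
Haircut £40.88: labor services → 0% → £0.00
Smartwatch £484.53: electronics, £175.00 or more → 6% → £29.0718
Dry cleaning (3 garments) £15.09: labor services → 0% → £0.00
Unrounded tax sum = £100.74565 → £100.75

£100.75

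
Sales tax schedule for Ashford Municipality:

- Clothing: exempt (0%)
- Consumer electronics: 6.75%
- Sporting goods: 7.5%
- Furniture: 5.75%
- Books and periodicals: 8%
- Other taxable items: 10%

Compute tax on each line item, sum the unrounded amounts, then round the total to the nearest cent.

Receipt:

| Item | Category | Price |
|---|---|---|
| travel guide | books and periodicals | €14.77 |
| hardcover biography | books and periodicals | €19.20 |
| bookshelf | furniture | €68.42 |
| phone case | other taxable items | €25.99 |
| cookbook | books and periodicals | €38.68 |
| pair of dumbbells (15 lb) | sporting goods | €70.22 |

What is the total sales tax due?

Travel guide €14.77: books and periodicals → 8% → €1.1816
Hardcover biography €19.20: books and periodicals → 8% → €1.536
Bookshelf €68.42: furniture → 5.75% → €3.93415
Phone case €25.99: other taxable items → 10% → €2.599
Cookbook €38.68: books and periodicals → 8% → €3.0944
Pair of dumbbells (15 lb) €70.22: sporting goods → 7.5% → €5.2665
Unrounded tax sum = €17.61165 → €17.61

€17.61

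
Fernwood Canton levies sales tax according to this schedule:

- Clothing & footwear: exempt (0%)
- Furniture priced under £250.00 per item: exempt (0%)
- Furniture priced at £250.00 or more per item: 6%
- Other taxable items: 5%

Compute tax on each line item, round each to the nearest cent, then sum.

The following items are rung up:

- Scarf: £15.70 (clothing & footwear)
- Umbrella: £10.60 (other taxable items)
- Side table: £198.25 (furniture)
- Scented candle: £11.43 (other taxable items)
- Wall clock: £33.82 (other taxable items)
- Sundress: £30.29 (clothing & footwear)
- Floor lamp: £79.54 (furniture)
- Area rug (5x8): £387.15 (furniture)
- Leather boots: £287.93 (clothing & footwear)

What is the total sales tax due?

£26.02

Scarf £15.70: clothing & footwear → 0% → £0.00
Umbrella £10.60: other taxable items → 5% → £0.53
Side table £198.25: furniture, under £250.00 → 0% → £0.00
Scented candle £11.43: other taxable items → 5% → £0.57
Wall clock £33.82: other taxable items → 5% → £1.69
Sundress £30.29: clothing & footwear → 0% → £0.00
Floor lamp £79.54: furniture, under £250.00 → 0% → £0.00
Area rug (5x8) £387.15: furniture, £250.00 or more → 6% → £23.23
Leather boots £287.93: clothing & footwear → 0% → £0.00
Total tax = £0.53 + £0.57 + £1.69 + £23.23 = £26.02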